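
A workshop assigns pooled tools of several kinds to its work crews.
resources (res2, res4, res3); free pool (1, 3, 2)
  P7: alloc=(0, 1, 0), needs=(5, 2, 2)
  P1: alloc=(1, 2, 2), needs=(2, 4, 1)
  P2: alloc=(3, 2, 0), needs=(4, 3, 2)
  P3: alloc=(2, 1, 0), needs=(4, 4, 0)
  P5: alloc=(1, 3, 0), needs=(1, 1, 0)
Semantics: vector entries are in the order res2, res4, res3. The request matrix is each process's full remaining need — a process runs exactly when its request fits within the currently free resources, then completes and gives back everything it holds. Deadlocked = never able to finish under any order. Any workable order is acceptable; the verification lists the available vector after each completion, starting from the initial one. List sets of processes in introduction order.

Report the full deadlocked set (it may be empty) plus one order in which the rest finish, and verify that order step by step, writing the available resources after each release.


Deadlocked set: P7, P2 and P3.
Key observation: res2 is the bottleneck — with P5, P1 done the pool holds (3, 8, 4), short of every remaining need.
The rest can finish in the order P5, P1. Walking it through:
  pool = (1, 3, 2)
  run P5 (needs (1, 1, 0), free (1, 3, 2)); after release of (1, 3, 0) the pool is (2, 6, 2)
  run P1 (needs (2, 4, 1), free (2, 6, 2)); after release of (1, 2, 2) the pool is (3, 8, 4)
The stuck group stays short no matter what:
  P7 still needs (5, 2, 2) but only (3, 8, 4) is free — short on res2
  P2 still needs (4, 3, 2) but only (3, 8, 4) is free — short on res2
  P3 still needs (4, 4, 0) but only (3, 8, 4) is free — short on res2


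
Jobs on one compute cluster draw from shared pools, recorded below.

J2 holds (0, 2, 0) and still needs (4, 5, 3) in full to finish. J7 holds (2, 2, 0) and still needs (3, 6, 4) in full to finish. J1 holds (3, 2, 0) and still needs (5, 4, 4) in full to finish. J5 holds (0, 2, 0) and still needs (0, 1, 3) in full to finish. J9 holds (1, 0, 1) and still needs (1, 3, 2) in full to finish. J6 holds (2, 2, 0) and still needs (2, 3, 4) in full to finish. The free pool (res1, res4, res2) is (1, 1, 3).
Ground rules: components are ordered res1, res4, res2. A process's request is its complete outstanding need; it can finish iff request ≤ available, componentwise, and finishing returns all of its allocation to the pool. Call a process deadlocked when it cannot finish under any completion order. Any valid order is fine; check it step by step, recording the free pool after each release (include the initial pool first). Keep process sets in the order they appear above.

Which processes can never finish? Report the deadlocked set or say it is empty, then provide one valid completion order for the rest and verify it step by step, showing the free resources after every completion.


No process is deadlocked.
Key observation: J5 leads a chain of completions in which each release enables another process.
The rest can finish in the order J5, J9, J6, J2, J7, J1. Check, step by step:
  pool = (1, 1, 3)
  J5: need (0, 1, 3) fits (1, 1, 3); releases (0, 2, 0), pool now (1, 3, 3)
  J9: need (1, 3, 2) fits (1, 3, 3); releases (1, 0, 1), pool now (2, 3, 4)
  J6: need (2, 3, 4) fits (2, 3, 4); releases (2, 2, 0), pool now (4, 5, 4)
  J2: need (4, 5, 3) fits (4, 5, 4); releases (0, 2, 0), pool now (4, 7, 4)
  J7: need (3, 6, 4) fits (4, 7, 4); releases (2, 2, 0), pool now (6, 9, 4)
  J1: need (5, 4, 4) fits (6, 9, 4); releases (3, 2, 0), pool now (9, 11, 4)


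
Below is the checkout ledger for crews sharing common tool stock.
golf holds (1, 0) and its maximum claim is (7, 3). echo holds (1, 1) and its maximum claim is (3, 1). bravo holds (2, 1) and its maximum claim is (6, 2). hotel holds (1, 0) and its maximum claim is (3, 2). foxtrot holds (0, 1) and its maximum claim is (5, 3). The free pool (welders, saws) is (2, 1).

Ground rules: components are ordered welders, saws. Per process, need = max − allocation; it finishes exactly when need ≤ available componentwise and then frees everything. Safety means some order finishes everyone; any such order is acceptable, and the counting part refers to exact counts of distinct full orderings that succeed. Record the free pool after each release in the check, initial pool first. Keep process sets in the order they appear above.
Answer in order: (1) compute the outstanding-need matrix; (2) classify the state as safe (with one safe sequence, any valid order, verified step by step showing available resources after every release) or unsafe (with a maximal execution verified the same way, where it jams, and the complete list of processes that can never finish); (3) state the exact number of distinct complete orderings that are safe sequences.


(1) Remaining need (order welders, saws):
  golf: (6, 3)
  echo: (2, 0)
  bravo: (4, 1)
  hotel: (2, 2)
  foxtrot: (5, 2)
(2) SAFE. One safe sequence: echo, hotel, bravo, foxtrot, golf.
Key observation: echo is the earliest step where a requested resource binds exactly: need (2, 0), pool (2, 1) at its turn.
Verifying each step:
  pool = (2, 1)
  run echo (needs (2, 0), free (2, 1)); after release of (1, 1) the pool is (3, 2)
  run hotel (needs (2, 2), free (3, 2)); after release of (1, 0) the pool is (4, 2)
  run bravo (needs (4, 1), free (4, 2)); after release of (2, 1) the pool is (6, 3)
  run foxtrot (needs (5, 2), free (6, 3)); after release of (0, 1) the pool is (6, 4)
  run golf (needs (6, 3), free (6, 4)); after release of (1, 0) the pool is (7, 4)
(3) Exactly 2 of the possible complete orderings are safe sequences.


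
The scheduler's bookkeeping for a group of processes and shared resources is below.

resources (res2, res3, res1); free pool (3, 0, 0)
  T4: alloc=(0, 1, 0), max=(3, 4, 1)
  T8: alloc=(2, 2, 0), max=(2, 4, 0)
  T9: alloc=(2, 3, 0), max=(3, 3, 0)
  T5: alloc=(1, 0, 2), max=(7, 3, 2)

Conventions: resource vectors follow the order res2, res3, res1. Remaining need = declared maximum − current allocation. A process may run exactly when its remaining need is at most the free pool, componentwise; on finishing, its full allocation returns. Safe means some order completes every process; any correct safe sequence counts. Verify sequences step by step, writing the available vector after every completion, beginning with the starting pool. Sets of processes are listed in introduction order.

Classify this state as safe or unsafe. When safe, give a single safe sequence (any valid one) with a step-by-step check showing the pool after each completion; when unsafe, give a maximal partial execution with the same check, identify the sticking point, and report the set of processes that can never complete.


The state is SAFE; one workable sequence: T9, T8, T5, T4.
Key observation: the order never hits an exact fit; T8 is the first step at the minimum slack of 1 on its requested resources ((0, 2, 0), (5, 3, 0) free).
Walking it through:
  pool = (3, 0, 0)
  run T9 (needs (1, 0, 0), free (3, 0, 0)); after release of (2, 3, 0) the pool is (5, 3, 0)
  run T8 (needs (0, 2, 0), free (5, 3, 0)); after release of (2, 2, 0) the pool is (7, 5, 0)
  run T5 (needs (6, 3, 0), free (7, 5, 0)); after release of (1, 0, 2) the pool is (8, 5, 2)
  run T4 (needs (3, 3, 1), free (8, 5, 2)); after release of (0, 1, 0) the pool is (8, 6, 2)


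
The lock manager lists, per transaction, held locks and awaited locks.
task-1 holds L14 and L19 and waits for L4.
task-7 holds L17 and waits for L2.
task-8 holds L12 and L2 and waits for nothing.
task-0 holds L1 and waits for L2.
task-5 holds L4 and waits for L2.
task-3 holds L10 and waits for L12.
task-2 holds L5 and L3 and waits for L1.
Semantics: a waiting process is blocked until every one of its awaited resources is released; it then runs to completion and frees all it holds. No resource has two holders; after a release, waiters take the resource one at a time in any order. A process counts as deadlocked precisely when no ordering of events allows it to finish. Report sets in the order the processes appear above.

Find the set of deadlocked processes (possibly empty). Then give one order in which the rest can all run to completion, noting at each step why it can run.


No process is deadlocked.
Key observation: the waits form no ring: some process can always run, and its releases unblock the others one by one.
The rest can finish in the order task-8, task-7, task-0, task-5, task-3, task-2, task-1.
Verifying each step:
  task-8 waits on nothing -> runs at once and releases L12 and L2
  task-7: everything it awaited (L2) is free; runs, freeing L17
  task-0: everything it awaited (L2) is free; runs, freeing L1
  task-5: everything it awaited (L2) is free; runs, freeing L4
  task-3: everything it awaited (L12) is free; runs, freeing L10
  task-2: everything it awaited (L1) is free; runs, freeing L5 and L3
  task-1: everything it awaited (L4) is free; runs, freeing L14 and L19


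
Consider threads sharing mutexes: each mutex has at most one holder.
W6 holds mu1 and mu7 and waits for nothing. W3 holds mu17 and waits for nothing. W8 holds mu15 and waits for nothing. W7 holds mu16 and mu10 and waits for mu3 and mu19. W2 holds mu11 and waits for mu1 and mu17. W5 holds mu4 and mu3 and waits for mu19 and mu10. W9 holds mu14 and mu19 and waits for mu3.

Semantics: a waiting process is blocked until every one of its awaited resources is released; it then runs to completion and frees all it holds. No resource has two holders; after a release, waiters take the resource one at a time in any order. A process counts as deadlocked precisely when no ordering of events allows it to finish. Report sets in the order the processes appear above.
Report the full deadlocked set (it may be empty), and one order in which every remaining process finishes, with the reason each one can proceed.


Deadlocked set: W7, W5 and W9.
Key observation: the waits loop around W7 -> W5 -> W7 with no way out; W9 is caught in further circular waits.
A valid finishing order for the others: W3, W8, W6, W2.
Check, step by step:
  W3 waits on nothing -> runs at once and releases mu17
  W8 waits on nothing -> runs at once and releases mu15
  W6 waits on nothing -> runs at once and releases mu1 and mu7
  W2 waits on mu1 and mu17 — all released -> runs and releases mu11


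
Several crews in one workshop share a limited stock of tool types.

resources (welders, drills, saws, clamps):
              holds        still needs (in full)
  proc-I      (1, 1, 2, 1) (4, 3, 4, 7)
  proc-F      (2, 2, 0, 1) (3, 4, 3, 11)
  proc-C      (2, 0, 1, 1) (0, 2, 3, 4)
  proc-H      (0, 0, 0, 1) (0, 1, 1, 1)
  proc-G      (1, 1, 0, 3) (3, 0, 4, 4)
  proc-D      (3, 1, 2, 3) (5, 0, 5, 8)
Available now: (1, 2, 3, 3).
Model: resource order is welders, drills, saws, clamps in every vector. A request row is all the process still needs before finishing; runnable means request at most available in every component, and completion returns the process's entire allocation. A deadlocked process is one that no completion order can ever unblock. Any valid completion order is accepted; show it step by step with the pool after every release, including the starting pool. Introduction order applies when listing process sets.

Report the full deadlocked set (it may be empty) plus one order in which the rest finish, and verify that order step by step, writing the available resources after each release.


The deadlocked set is empty.
Key observation: starting with proc-H, each completion frees enough for the next — no one is permanently blocked.
The rest can finish in the order proc-H, proc-C, proc-G, proc-I, proc-D, proc-F. Verifying each step:
  pool = (1, 2, 3, 3)
  proc-H: need (0, 1, 1, 1) fits (1, 2, 3, 3); releases (0, 0, 0, 1), pool now (1, 2, 3, 4)
  proc-C: need (0, 2, 3, 4) fits (1, 2, 3, 4); releases (2, 0, 1, 1), pool now (3, 2, 4, 5)
  proc-G: need (3, 0, 4, 4) fits (3, 2, 4, 5); releases (1, 1, 0, 3), pool now (4, 3, 4, 8)
  proc-I: need (4, 3, 4, 7) fits (4, 3, 4, 8); releases (1, 1, 2, 1), pool now (5, 4, 6, 9)
  proc-D: need (5, 0, 5, 8) fits (5, 4, 6, 9); releases (3, 1, 2, 3), pool now (8, 5, 8, 12)
  proc-F: need (3, 4, 3, 11) fits (8, 5, 8, 12); releases (2, 2, 0, 1), pool now (10, 7, 8, 13)


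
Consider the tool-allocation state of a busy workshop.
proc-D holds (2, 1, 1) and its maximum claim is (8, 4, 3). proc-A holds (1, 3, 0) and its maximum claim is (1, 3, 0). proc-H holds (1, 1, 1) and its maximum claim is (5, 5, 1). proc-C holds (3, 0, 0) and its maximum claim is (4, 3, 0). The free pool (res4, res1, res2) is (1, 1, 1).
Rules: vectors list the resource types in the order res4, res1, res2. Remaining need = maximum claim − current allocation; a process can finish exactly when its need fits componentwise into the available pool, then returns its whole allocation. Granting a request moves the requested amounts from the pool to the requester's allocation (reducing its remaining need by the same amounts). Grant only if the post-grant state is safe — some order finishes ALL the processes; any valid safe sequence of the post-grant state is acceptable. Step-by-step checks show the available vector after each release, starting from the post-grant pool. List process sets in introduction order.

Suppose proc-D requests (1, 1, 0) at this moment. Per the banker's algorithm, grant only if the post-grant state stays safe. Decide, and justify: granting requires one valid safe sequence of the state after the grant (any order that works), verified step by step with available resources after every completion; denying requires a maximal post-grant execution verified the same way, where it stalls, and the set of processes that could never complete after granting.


DENY. Granting would leave the state unsafe.
Key observation: after proc-A, proc-C the pool peaks at (4, 3, 1), and each blocked process is short somewhere: proc-D on res4, res2; proc-H on res1.
On the post-grant state, proc-A, proc-C is a maximal run — nothing extends it. Verifying each step:
  pool = (0, 0, 1)
  proc-A: need (0, 0, 0) fits (0, 0, 1); releases (1, 3, 0), pool now (1, 3, 1)
  proc-C: need (1, 3, 0) fits (1, 3, 1); releases (3, 0, 0), pool now (4, 3, 1)
  blocked: proc-D wants (5, 2, 2), pool (4, 3, 1) — not enough res4 and res2
  blocked: proc-H wants (4, 4, 0), pool (4, 3, 1) — not enough res1
Post-grant, the permanently blocked set is proc-D and proc-H.


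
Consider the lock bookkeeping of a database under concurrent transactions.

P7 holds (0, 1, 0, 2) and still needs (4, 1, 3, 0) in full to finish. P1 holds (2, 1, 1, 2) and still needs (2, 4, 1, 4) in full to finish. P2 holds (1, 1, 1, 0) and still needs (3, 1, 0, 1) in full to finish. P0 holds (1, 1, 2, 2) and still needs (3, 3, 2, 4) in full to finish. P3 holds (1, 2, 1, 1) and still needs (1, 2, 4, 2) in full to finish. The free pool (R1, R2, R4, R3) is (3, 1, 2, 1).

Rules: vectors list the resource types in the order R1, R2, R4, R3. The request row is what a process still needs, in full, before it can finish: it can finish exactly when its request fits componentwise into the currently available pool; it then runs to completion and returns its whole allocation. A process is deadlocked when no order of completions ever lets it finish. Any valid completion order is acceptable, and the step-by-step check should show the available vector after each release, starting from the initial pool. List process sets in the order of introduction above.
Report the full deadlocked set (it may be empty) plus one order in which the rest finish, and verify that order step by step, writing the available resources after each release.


Deadlocked set: P1, P0 and P3.
Key observation: after P2, P7 the pool peaks at (4, 3, 3, 3), and each blocked process is short somewhere: P1 on R2, R3; P0 on R3; P3 on R4.
One completion order for the rest: P2, P7. Verifying each step:
  pool = (3, 1, 2, 1)
  P2 needs (3, 1, 0, 1) <= (3, 1, 2, 1) -> finishes; pool += (1, 1, 1, 0) = (4, 2, 3, 1)
  P7 needs (4, 1, 3, 0) <= (4, 2, 3, 1) -> finishes; pool += (0, 1, 0, 2) = (4, 3, 3, 3)
None of the blocked processes ever fits:
  P1 still needs (2, 4, 1, 4) but only (4, 3, 3, 3) is free — short on R2 and R3
  P0 still needs (3, 3, 2, 4) but only (4, 3, 3, 3) is free — short on R3
  P3 still needs (1, 2, 4, 2) but only (4, 3, 3, 3) is free — short on R4


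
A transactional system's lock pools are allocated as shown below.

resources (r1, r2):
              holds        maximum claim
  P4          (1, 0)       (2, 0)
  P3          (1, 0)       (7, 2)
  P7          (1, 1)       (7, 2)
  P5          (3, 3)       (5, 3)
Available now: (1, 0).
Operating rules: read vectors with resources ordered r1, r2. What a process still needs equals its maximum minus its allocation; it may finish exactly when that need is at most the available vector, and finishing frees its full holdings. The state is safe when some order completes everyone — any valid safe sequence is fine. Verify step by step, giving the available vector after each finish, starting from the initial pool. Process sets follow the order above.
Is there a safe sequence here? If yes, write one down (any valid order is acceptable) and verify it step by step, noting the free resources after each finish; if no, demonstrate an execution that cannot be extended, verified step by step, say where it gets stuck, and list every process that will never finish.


UNSAFE — no complete ordering exists.
Key observation: P4, P5 can finish, but then (5, 3) is all there is, and the blocked group's r1 demands exceed it.
The run P4, P5 cannot be extended any further. Verifying each step:
  pool = (1, 0)
  run P4 (needs (1, 0), free (1, 0)); after release of (1, 0) the pool is (2, 0)
  run P5 (needs (2, 0), free (2, 0)); after release of (3, 3) the pool is (5, 3)
  P3 cannot run: need (6, 2) vs free (5, 3) (insufficient r1)
  P7 cannot run: need (6, 1) vs free (5, 3) (insufficient r1)
Permanently blocked: P3 and P7.


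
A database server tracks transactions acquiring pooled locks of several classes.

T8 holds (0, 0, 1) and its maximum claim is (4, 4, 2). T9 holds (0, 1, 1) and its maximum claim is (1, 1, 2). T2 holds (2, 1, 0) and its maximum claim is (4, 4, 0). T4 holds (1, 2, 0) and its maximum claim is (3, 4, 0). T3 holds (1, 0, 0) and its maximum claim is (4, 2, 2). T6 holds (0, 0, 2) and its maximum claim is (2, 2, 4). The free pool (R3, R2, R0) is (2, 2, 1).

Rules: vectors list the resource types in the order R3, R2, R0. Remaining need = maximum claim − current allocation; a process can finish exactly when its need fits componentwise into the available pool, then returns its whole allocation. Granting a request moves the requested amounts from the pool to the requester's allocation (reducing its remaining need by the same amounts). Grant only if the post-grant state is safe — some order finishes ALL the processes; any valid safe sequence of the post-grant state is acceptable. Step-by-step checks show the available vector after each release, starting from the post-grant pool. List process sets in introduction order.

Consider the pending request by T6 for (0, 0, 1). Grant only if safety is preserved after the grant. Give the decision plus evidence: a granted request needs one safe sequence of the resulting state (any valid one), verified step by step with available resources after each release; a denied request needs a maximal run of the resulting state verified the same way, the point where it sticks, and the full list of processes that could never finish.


DENY: after the grant no complete ordering would exist.
Key observation: the pool after T4, T2 is (5, 5, 0); every surviving request exceeds it in R0, so progress ends there.
After a pretend grant, a maximal execution: T4, T2 — then nothing else fits. Verifying each step:
  pool = (2, 2, 0)
  T4: need (2, 2, 0) fits (2, 2, 0); releases (1, 2, 0), pool now (3, 4, 0)
  T2: need (2, 3, 0) fits (3, 4, 0); releases (2, 1, 0), pool now (5, 5, 0)
  T8 still needs (4, 4, 1) but only (5, 5, 0) is free — short on R0
  T9 still needs (1, 0, 1) but only (5, 5, 0) is free — short on R0
  T3 still needs (3, 2, 2) but only (5, 5, 0) is free — short on R0
  T6 still needs (2, 2, 1) but only (5, 5, 0) is free — short on R0
Processes that could never finish after the grant: T8, T9, T3 and T6.


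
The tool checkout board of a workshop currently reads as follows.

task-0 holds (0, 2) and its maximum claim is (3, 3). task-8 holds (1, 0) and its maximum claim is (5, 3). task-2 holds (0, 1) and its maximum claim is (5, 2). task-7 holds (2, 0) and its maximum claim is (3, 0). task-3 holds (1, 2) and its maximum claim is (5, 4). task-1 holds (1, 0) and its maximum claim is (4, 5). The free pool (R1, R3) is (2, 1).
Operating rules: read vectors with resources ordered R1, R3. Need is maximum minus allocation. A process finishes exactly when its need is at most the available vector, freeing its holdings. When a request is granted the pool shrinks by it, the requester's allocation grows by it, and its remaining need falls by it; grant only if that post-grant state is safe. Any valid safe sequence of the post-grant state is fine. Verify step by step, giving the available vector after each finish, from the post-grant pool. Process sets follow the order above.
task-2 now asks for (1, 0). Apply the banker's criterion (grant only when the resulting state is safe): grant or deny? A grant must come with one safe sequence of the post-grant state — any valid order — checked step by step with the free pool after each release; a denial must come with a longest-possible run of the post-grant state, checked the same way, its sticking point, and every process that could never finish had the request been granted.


DENY: after the grant no complete ordering would exist.
Key observation: after task-7, task-0 the pool peaks at (3, 3), and each blocked process is short somewhere: task-8 on R1; task-2 on R1; task-3 on R1; task-1 on R3.
After a pretend grant, a maximal execution: task-7, task-0 — then nothing else fits. Verifying each step:
  pool = (1, 1)
  run task-7 (needs (1, 0), free (1, 1)); after release of (2, 0) the pool is (3, 1)
  run task-0 (needs (3, 1), free (3, 1)); after release of (0, 2) the pool is (3, 3)
  task-8 cannot run: need (4, 3) vs free (3, 3) (insufficient R1)
  task-2 cannot run: need (4, 1) vs free (3, 3) (insufficient R1)
  task-3 cannot run: need (4, 2) vs free (3, 3) (insufficient R1)
  task-1 cannot run: need (3, 5) vs free (3, 3) (insufficient R3)
Processes that could never finish after the grant: task-8, task-2, task-3 and task-1.


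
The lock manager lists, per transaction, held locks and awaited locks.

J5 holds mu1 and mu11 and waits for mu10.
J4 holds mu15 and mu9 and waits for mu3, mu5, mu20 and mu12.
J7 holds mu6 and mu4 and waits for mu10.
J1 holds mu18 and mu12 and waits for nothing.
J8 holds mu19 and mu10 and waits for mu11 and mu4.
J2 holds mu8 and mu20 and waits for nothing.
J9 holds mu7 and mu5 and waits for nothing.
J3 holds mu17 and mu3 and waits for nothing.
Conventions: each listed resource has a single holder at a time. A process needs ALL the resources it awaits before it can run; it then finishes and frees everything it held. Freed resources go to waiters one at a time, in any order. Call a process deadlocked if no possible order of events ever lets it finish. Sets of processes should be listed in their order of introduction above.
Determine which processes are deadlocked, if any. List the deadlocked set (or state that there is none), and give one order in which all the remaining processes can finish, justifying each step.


Deadlocked: J5, J7 and J8.
Key observation: along J5 -> J8 -> J5, each member waits on what the next one holds — a deadlock; J7 is caught in further circular waits.
One completion order for the rest: J9, J2, J3, J1, J4.
Check, step by step:
  run J9 (it waits on nothing); releases mu7 and mu5
  run J2 (it waits on nothing); releases mu8 and mu20
  run J3 (it waits on nothing); releases mu17 and mu3
  run J1 (it waits on nothing); releases mu18 and mu12
  run J4 (all its waits — mu3, mu5, mu20 and mu12 — are resolved); releases mu15 and mu9


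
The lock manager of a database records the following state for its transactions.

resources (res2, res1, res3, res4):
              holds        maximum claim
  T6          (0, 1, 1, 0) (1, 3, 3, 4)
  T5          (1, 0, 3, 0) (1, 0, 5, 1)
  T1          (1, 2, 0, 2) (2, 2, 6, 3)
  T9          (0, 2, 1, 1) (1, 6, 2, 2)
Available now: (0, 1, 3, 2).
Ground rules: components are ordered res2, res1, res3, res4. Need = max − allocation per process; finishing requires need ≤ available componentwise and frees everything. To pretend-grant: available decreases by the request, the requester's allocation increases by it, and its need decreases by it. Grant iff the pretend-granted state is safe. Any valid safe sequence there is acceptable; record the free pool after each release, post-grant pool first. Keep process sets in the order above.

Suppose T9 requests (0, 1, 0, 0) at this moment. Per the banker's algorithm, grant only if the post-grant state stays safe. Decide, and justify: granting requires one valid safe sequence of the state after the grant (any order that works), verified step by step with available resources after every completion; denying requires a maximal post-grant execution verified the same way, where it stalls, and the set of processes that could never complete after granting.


GRANT. The post-grant state is safe; one safe sequence: T5, T1, T6, T9.
Key observation: the transfer keeps a workable pool ((0, 0, 3, 2)); T5 starts the safe sequence.
Verifying the post-grant state step by step:
  pool = (0, 0, 3, 2)
  T5: need (0, 0, 2, 1) fits (0, 0, 3, 2); releases (1, 0, 3, 0), pool now (1, 0, 6, 2)
  T1: need (1, 0, 6, 1) fits (1, 0, 6, 2); releases (1, 2, 0, 2), pool now (2, 2, 6, 4)
  T6: need (1, 2, 2, 4) fits (2, 2, 6, 4); releases (0, 1, 1, 0), pool now (2, 3, 7, 4)
  T9: need (1, 3, 1, 1) fits (2, 3, 7, 4); releases (0, 3, 1, 1), pool now (2, 6, 8, 5)


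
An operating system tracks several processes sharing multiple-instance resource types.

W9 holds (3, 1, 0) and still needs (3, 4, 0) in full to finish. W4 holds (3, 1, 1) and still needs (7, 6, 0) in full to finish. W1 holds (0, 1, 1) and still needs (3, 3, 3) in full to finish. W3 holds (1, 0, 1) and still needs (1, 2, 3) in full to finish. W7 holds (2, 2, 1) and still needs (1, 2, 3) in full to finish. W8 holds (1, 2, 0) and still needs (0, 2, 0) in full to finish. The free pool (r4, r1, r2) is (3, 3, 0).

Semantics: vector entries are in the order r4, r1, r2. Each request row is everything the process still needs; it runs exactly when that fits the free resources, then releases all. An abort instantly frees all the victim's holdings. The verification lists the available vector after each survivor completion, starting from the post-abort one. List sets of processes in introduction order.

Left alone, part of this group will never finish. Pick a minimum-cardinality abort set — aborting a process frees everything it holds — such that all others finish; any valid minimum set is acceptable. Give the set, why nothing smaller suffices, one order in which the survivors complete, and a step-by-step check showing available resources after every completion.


The answer: abort W1 and W7.
Key observation: before aborting W1 and W7, W3 was permanently blocked — no order could ever run it; afterwards it completes at step 4.
No one abort is enough; case by case: W9 alone leaves W1 blocked (short on r2); W4 alone leaves W1 blocked (short on r2); W1 alone leaves W3 blocked (short on r2); W3 alone leaves W1 blocked (short on r2); W7 alone leaves W1 blocked (short on r2); W8 alone leaves W1 blocked (short on r2).
One survivor order: W9, W4, W8, W3. Walking it through (post-abort pool first):
  pool = (5, 6, 2)
  run W9 (needs (3, 4, 0), free (5, 6, 2)); after release of (3, 1, 0) the pool is (8, 7, 2)
  run W4 (needs (7, 6, 0), free (8, 7, 2)); after release of (3, 1, 1) the pool is (11, 8, 3)
  run W8 (needs (0, 2, 0), free (11, 8, 3)); after release of (1, 2, 0) the pool is (12, 10, 3)
  run W3 (needs (1, 2, 3), free (12, 10, 3)); after release of (1, 0, 1) the pool is (13, 10, 4)


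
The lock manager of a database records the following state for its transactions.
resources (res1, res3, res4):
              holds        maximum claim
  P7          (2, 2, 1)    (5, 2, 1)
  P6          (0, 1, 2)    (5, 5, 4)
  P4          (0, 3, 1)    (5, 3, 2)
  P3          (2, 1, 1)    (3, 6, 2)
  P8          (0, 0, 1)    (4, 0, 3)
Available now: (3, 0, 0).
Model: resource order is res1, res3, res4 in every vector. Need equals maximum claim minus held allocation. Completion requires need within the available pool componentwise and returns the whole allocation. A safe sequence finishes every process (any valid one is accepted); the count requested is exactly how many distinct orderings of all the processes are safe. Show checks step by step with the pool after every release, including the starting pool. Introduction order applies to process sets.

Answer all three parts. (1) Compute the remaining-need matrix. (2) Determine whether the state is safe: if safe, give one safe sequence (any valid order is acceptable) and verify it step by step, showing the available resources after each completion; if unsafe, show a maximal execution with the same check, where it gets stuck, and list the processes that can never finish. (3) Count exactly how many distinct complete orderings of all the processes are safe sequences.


(1) Need matrix, components ordered res1, res3, res4:
  P7: (3, 0, 0)
  P6: (5, 4, 2)
  P4: (5, 0, 1)
  P3: (1, 5, 1)
  P8: (4, 0, 2)
(2) SAFE — a valid safe sequence is P7, P4, P8, P6, P3.
Key observation: reading the order forward, P7 is the first process whose need (3, 0, 0) meets the free pool (3, 0, 0) exactly on a resource it requests.
Verifying each step:
  pool = (3, 0, 0)
  P7 needs (3, 0, 0) <= (3, 0, 0) -> finishes; pool += (2, 2, 1) = (5, 2, 1)
  P4 needs (5, 0, 1) <= (5, 2, 1) -> finishes; pool += (0, 3, 1) = (5, 5, 2)
  P8 needs (4, 0, 2) <= (5, 5, 2) -> finishes; pool += (0, 0, 1) = (5, 5, 3)
  P6 needs (5, 4, 2) <= (5, 5, 3) -> finishes; pool += (0, 1, 2) = (5, 6, 5)
  P3 needs (1, 5, 1) <= (5, 6, 5) -> finishes; pool += (2, 1, 1) = (7, 7, 6)
(3) Precisely 6 of the possible complete orderings are safe sequences.


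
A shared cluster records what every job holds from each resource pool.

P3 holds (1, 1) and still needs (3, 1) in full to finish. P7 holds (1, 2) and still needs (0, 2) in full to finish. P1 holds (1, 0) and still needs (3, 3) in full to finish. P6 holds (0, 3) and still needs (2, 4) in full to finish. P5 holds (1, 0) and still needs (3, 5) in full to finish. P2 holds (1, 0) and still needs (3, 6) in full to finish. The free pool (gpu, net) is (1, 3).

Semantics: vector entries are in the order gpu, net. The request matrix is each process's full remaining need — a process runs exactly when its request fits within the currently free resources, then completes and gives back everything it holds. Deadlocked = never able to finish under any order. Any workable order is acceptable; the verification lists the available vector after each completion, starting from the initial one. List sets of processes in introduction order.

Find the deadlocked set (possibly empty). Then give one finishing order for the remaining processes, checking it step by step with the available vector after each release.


Deadlocked set: P3, P1, P5 and P2.
Key observation: the wall is gpu: completing P7, P6 brings the pool only to (2, 8), and all the rest need more.
The rest can finish in the order P7, P6. Walking it through:
  pool = (1, 3)
  P7: need (0, 2) fits (1, 3); releases (1, 2), pool now (2, 5)
  P6: need (2, 4) fits (2, 5); releases (0, 3), pool now (2, 8)
The blocked processes can never fit:
  P3 still needs (3, 1) but only (2, 8) is free — short on gpu
  P1 still needs (3, 3) but only (2, 8) is free — short on gpu
  P5 still needs (3, 5) but only (2, 8) is free — short on gpu
  P2 still needs (3, 6) but only (2, 8) is free — short on gpu


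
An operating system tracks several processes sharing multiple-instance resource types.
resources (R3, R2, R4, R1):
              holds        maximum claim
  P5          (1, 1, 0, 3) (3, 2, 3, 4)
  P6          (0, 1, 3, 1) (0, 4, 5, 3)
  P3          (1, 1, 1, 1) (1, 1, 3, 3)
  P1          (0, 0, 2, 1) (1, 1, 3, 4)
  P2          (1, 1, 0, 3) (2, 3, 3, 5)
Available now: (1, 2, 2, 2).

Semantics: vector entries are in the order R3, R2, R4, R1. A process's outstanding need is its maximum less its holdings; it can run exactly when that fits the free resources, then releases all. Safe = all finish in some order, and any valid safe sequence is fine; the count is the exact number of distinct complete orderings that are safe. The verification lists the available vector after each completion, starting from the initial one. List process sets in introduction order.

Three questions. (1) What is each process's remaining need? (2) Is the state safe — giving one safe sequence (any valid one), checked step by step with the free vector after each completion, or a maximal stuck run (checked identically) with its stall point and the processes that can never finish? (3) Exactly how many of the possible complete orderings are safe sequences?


(1) Outstanding need per process (order R3, R2, R4, R1):
  P5: (2, 1, 3, 1)
  P6: (0, 3, 2, 2)
  P3: (0, 0, 2, 2)
  P1: (1, 1, 1, 3)
  P2: (1, 2, 3, 2)
(2) The state is SAFE; one workable sequence: P3, P1, P5, P2, P6.
Key observation: P3 is the earliest step where a requested resource binds exactly: need (0, 0, 2, 2), pool (1, 2, 2, 2) at its turn.
Walking it through:
  pool = (1, 2, 2, 2)
  P3: need (0, 0, 2, 2) fits (1, 2, 2, 2); releases (1, 1, 1, 1), pool now (2, 3, 3, 3)
  P1: need (1, 1, 1, 3) fits (2, 3, 3, 3); releases (0, 0, 2, 1), pool now (2, 3, 5, 4)
  P5: need (2, 1, 3, 1) fits (2, 3, 5, 4); releases (1, 1, 0, 3), pool now (3, 4, 5, 7)
  P2: need (1, 2, 3, 2) fits (3, 4, 5, 7); releases (1, 1, 0, 3), pool now (4, 5, 5, 10)
  P6: need (0, 3, 2, 2) fits (4, 5, 5, 10); releases (0, 1, 3, 1), pool now (4, 6, 8, 11)
(3) Precisely 24 of the possible complete orderings are safe sequences.


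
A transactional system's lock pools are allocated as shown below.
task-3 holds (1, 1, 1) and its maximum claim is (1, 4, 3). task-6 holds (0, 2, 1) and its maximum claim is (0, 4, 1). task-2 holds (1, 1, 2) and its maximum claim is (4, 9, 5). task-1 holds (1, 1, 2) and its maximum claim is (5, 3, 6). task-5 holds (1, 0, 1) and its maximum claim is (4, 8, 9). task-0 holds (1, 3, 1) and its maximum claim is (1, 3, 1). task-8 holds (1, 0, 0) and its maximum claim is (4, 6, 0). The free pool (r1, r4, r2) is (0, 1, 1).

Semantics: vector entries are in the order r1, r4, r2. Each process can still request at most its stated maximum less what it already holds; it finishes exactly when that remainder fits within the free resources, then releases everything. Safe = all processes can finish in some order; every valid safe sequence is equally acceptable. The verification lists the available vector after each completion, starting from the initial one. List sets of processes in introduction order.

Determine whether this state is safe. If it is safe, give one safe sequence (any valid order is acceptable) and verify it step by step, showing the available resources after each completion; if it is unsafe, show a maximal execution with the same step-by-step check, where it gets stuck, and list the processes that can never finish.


UNSAFE — no complete ordering exists.
Key observation: no order helps: past task-0, task-6, task-3, the free pool tops out at (2, 7, 4), below what each blocked process needs in r1.
A maximal execution: task-0, task-6, task-3 — then nothing else fits. Check, step by step:
  pool = (0, 1, 1)
  task-0: need (0, 0, 0) fits (0, 1, 1); releases (1, 3, 1), pool now (1, 4, 2)
  task-6: need (0, 2, 0) fits (1, 4, 2); releases (0, 2, 1), pool now (1, 6, 3)
  task-3: need (0, 3, 2) fits (1, 6, 3); releases (1, 1, 1), pool now (2, 7, 4)
  task-2 cannot run: need (3, 8, 3) vs free (2, 7, 4) (insufficient r1 and r4)
  task-1 cannot run: need (4, 2, 4) vs free (2, 7, 4) (insufficient r1)
  task-5 cannot run: need (3, 8, 8) vs free (2, 7, 4) (insufficient r1, r4 and r2)
  task-8 cannot run: need (3, 6, 0) vs free (2, 7, 4) (insufficient r1)
Processes that can never finish: task-2, task-1, task-5 and task-8.


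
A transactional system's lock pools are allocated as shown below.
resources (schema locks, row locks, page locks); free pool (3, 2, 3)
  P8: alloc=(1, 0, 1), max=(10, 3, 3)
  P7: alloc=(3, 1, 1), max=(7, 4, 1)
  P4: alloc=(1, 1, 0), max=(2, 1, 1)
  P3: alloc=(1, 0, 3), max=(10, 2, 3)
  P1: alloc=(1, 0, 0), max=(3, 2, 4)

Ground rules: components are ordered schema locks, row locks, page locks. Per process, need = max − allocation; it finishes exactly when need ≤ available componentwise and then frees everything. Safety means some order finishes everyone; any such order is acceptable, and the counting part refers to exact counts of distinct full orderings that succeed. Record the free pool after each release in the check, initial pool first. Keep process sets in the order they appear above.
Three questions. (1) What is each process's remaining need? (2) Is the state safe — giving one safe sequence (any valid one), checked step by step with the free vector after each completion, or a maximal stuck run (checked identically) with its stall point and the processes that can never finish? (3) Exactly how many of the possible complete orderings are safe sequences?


(1) Outstanding need per process (order schema locks, row locks, page locks):
  P8: (9, 3, 2)
  P7: (4, 3, 0)
  P4: (1, 0, 1)
  P3: (9, 2, 0)
  P1: (2, 2, 4)
(2) The state is UNSAFE.
Key observation: even finishing P4, P7, P1 leaves just (8, 4, 4) free — too little schema locks for any of the remaining processes.
The run P4, P7, P1 cannot be extended any further. Check, step by step:
  pool = (3, 2, 3)
  P4 needs (1, 0, 1) <= (3, 2, 3) -> finishes; pool += (1, 1, 0) = (4, 3, 3)
  P7 needs (4, 3, 0) <= (4, 3, 3) -> finishes; pool += (3, 1, 1) = (7, 4, 4)
  P1 needs (2, 2, 4) <= (7, 4, 4) -> finishes; pool += (1, 0, 0) = (8, 4, 4)
  blocked: P8 wants (9, 3, 2), pool (8, 4, 4) — not enough schema locks
  blocked: P3 wants (9, 2, 0), pool (8, 4, 4) — not enough schema locks
Never able to finish: P8 and P3.
(3) Precisely 0 of the possible complete orderings are safe sequences.


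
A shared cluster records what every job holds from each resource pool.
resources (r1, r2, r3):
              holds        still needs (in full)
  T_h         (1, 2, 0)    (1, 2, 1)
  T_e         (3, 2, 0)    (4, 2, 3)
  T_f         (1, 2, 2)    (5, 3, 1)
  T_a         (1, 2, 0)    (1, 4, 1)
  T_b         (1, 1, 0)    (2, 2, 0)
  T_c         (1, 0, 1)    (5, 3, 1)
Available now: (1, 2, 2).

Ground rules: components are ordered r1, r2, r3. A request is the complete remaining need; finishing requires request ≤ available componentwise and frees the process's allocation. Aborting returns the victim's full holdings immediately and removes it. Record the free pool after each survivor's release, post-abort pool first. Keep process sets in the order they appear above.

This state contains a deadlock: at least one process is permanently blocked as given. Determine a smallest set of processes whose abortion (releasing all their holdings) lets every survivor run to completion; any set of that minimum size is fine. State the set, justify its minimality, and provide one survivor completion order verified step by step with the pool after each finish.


Minimum abort set: T_c.
Key observation: aborting T_c returns (1, 0, 1), and T_e — hopeless before — runs at step 4 with the returned capacity in the pool.
Why nothing smaller works: aborting no one leaves the state deadlocked as given.
One survivor order: T_h, T_a, T_b, T_e, T_f. Verifying each step (post-abort pool first):
  pool = (2, 2, 3)
  run T_h (needs (1, 2, 1), free (2, 2, 3)); after release of (1, 2, 0) the pool is (3, 4, 3)
  run T_a (needs (1, 4, 1), free (3, 4, 3)); after release of (1, 2, 0) the pool is (4, 6, 3)
  run T_b (needs (2, 2, 0), free (4, 6, 3)); after release of (1, 1, 0) the pool is (5, 7, 3)
  run T_e (needs (4, 2, 3), free (5, 7, 3)); after release of (3, 2, 0) the pool is (8, 9, 3)
  run T_f (needs (5, 3, 1), free (8, 9, 3)); after release of (1, 2, 2) the pool is (9, 11, 5)
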